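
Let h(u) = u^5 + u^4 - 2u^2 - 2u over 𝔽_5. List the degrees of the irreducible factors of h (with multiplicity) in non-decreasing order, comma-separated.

1, 1, 1, 2

Roots in 𝔽_5: h(0) = 0 → root; h(1) = 3; h(2) = 1; h(3) = 0 → root; h(4) = 0 → root.
Linear factors from roots: (u), (u + 2), (u + 1).
Complete factorization: h(u) = (u)·(u + 1)·(u + 2)·(u^2 - 2u - 1).
Factor degrees with multiplicity: 1 + 1 + 1 + 2 = 5.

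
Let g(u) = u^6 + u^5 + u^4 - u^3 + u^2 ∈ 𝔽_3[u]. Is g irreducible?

No

Check for roots in 𝔽_3: g(0) = 0 → root; g(1) = 0 → root; g(2) = 0 → root.
g(0) = 0, so (u) divides g(u); g is reducible.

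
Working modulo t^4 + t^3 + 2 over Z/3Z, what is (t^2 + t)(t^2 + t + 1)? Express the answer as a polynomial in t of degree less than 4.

t^3 + 2t^2 + t + 1

Multiply in Z/3Z[t]: (t^2 + t)·(t^2 + t + 1) = t^4 + 2t^3 + 2t^2 + t.
Reduce using t^4 ≡ 2t^3 + 1 (mod t^4 + t^3 + 2).
Reduced: t^3 + 2t^2 + t + 1.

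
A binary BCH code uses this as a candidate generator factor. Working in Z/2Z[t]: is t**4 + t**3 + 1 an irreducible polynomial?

Yes

Write f(t) = t**4 + t**3 + 1.
Check for roots in Z/2Z: f(0) = 1; f(1) = 1.
No roots, so no linear factors.
Monic irreducibles of degree 2 over GF(2): t**2 + t + 1.
None of them divide f (all give nonzero remainder).
No irreducible factor of degree ≤ 2 exists, so f is irreducible over GF(2).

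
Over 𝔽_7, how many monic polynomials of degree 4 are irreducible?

588

The number of monic irreducibles of degree 4 over GF(7) is (1/4)·Σ_{d∣4} μ(4/d) 7^d.
Divisors of 4: 1, 2, 4; μ(4/d) for each: 0, -1, 1.
Σ = − 7^2 + 7^4 = 2352.
N = 2352/4 = 588.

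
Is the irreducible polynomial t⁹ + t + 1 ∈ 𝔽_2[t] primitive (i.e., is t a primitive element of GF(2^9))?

Write f(t) = t⁹ + t + 1.
|GF(2^9)^×| = 2^9 − 1 = 511. Prime factorization: 511 = 7·73.
f is primitive ⇔ t has order 511 in GF(2)[t]/(f), i.e. t^(511/q) ≠ 1 for each prime q | 511.
t^(73) mod f = 1
t^(7) mod f = t⁷.
Since t^(73) = 1, the order of t divides 73 < 511; not primitive.

No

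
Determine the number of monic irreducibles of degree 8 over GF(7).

720300

The number of monic irreducibles of degree 8 over GF(7) is (1/8)·Σ_{d∣8} μ(8/d) 7^d.
Divisors of 8: 1, 2, 4, 8; μ(8/d) for each: 0, 0, -1, 1.
Σ = − 7^4 + 7^8 = 5762400.
N = 5762400/8 = 720300.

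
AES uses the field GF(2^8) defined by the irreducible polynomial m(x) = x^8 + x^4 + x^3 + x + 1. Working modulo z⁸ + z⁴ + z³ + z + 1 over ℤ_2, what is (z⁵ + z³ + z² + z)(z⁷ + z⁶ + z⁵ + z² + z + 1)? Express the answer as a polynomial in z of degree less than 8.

z^7 + z^6 + z^5 + z

Multiply in ℤ_2[z]: (z⁵ + z³ + z² + z)·(z⁷ + z⁶ + z⁵ + z² + z + 1) = z¹² + z¹¹ + z⁸ + z⁷ + z³ + z.
Reduce using z⁸ ≡ z⁴ + z³ + z + 1 (mod z⁸ + z⁴ + z³ + z + 1).
Reduced: z⁷ + z⁶ + z⁵ + z.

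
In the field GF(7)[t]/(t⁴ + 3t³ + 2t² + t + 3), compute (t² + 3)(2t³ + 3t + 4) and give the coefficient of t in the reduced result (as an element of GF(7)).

2

Multiply in GF(7)[t]: (t² + 3)·(2t³ + 3t + 4) = 2t⁵ + 2t³ + 4t² + 2t + 5.
Reduce using t⁴ ≡ 4t³ + 5t² + 6t + 4 (mod t⁴ + 3t³ + 2t² + t + 3).
Reduced: 2t³ + 2t + 2.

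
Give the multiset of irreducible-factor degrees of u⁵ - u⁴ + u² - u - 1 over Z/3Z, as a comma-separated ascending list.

2, 3

Write g(u) = u⁵ - u⁴ + u² - u - 1.
Roots in Z/3Z: g(0) = 2; g(1) = 2; g(2) = 2.
Complete factorization: g(u) = (u² + 1)·(u³ - u² - u - 1).
Factor degrees with multiplicity: 2 + 3 = 5.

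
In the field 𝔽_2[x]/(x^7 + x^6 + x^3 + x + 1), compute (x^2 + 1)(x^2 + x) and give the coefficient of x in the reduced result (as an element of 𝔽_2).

1

Multiply in 𝔽_2[x]: (x^2 + 1)·(x^2 + x) = x^4 + x^3 + x^2 + x.
Reduced: x^4 + x^3 + x^2 + x.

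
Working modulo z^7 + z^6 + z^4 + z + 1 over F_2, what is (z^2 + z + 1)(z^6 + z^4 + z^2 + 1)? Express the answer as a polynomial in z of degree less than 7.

Multiply in F_2[z]: (z^2 + z + 1)·(z^6 + z^4 + z^2 + 1) = z^8 + z^7 + z^5 + z^3 + z + 1.
Reduce using z^7 ≡ z^6 + z^4 + z + 1 (mod z^7 + z^6 + z^4 + z + 1).
Reduced: z^3 + z^2 + 1.

z^3 + z^2 + 1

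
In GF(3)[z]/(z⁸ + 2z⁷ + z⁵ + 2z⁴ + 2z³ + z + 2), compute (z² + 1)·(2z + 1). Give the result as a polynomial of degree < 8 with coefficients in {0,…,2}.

Multiply in GF(3)[z]: (z² + 1)·(2z + 1) = 2z³ + z² + 2z + 1.
Reduced: 2z³ + z² + 2z + 1.

2z^3 + z^2 + 2z + 1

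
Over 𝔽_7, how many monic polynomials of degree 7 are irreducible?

The number of monic irreducibles of degree 7 over GF(7) is (1/7)·Σ_{d∣7} μ(7/d) 7^d.
Divisors of 7: 1, 7; μ(7/d) for each: -1, 1.
Σ = − 7^1 + 7^7 = 823536.
N = 823536/7 = 117648.

117648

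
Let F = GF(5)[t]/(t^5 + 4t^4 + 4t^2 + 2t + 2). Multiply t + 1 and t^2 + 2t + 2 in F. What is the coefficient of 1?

Multiply in GF(5)[t]: (t + 1)·(t^2 + 2t + 2) = t^3 + 3t^2 + 4t + 2.
Reduced: t^3 + 3t^2 + 4t + 2.

2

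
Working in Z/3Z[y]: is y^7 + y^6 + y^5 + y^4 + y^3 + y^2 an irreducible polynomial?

No

Write P(y) = y^7 + y^6 + y^5 + y^4 + y^3 + y^2.
Check for roots in Z/3Z: P(0) = 0 → root; P(1) = 0 → root; P(2) = 0 → root.
P(0) = 0, so (y) divides P(y); P is reducible.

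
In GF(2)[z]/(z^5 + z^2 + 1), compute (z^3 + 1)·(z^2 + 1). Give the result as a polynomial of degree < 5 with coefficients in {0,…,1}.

z^3

Multiply in GF(2)[z]: (z^3 + 1)·(z^2 + 1) = z^5 + z^3 + z^2 + 1.
Reduce using z^5 ≡ z^2 + 1 (mod z^5 + z^2 + 1).
Reduced: z^3.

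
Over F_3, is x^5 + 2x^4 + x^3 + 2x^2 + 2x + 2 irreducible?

Write h(x) = x^5 + 2x^4 + x^3 + 2x^2 + 2x + 2.
Check for roots in F_3: h(0) = 2; h(1) = 1; h(2) = 2.
No roots, so no linear factors.
Monic irreducibles of degree 2 over GF(3): x^2 + 1, x^2 + x + 2, x^2 + 2x + 2.
None of them divide h (all give nonzero remainder).
No irreducible factor of degree ≤ 2 exists, so h is irreducible over GF(3).

Yes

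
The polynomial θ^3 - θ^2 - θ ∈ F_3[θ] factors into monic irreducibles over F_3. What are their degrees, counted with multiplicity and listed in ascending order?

Write f(θ) = θ^3 - θ^2 - θ.
Roots in F_3: f(0) = 0 → root; f(1) = 2; f(2) = 2.
Linear factors from roots: (θ).
Complete factorization: f(θ) = (θ)·(θ^2 - θ - 1).
Factor degrees with multiplicity: 1 + 2 = 3.

1, 2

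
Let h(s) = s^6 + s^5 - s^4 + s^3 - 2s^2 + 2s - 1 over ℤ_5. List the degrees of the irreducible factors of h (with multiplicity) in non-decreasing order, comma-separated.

Roots in ℤ_5: h(0) = 4; h(1) = 1; h(2) = 3; h(3) = 0 → root; h(4) = 3.
Linear factors from roots: (s + 2).
Complete factorization: h(s) = (s + 2)·(s^2 - 2s - 1)·(s^3 + s^2 - s - 2).
Factor degrees with multiplicity: 1 + 2 + 3 = 6.

1, 2, 3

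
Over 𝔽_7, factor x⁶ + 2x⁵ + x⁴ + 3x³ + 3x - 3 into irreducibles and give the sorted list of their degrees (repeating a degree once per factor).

Write f(x) = x⁶ + 2x⁵ + x⁴ + 3x³ + 3x - 3.
Linear factors from roots: (x - 1), (x + 3).
Complete factorization: f(x) = (x - 1)·(x + 3)^2·(x³ - 3x² - x - 2).
Factor degrees with multiplicity: 1 + 1 + 1 + 3 = 6.

1, 1, 1, 3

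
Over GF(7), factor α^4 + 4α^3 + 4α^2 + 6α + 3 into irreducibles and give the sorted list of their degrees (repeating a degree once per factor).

4

Write h(α) = α^4 + 4α^3 + 4α^2 + 6α + 3.
Complete factorization: h(α) = (α^4 + 4α^3 + 4α^2 + 6α + 3).
Factor degrees with multiplicity: 4 = 4.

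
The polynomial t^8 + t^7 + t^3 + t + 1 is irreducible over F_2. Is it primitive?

Write f(t) = t^8 + t^7 + t^3 + t + 1.
|GF(2^8)^×| = 2^8 − 1 = 255. Prime factorization: 255 = 3·5·17.
f is primitive ⇔ t has order 255 in GF(2)[t]/(f), i.e. t^(255/q) ≠ 1 for each prime q | 255.
t^(85) mod f = 1
t^(51) mod f = t^4 + t^3 + t^2 + t.
t^(15) mod f = t^6 + t^4 + t^2 + 1.
Since t^(85) = 1, the order of t divides 85 < 255; not primitive.

No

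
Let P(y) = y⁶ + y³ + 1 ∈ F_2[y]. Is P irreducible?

Check for roots in F_2: P(0) = 1; P(1) = 1.
No roots, so no linear factors.
Monic irreducibles of degree 2 over GF(2): y² + y + 1.
None of them divide P (all give nonzero remainder).
Monic irreducibles of degree 3 over GF(2): y³ + y + 1, y³ + y² + 1.
None of them divide P (all give nonzero remainder).
No irreducible factor of degree ≤ 3 exists, so P is irreducible over GF(2).

Yes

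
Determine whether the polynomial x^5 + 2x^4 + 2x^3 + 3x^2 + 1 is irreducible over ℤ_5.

Yes

Write f(x) = x^5 + 2x^4 + 2x^3 + 3x^2 + 1.
Check for roots in ℤ_5: f(0) = 1; f(1) = 4; f(2) = 3; f(3) = 2; f(4) = 3.
No roots, so no linear factors.
Degree-2 irreducible divisors: test the 10 monic irreducibles of degree 2 over GF(5).
None of them divide f (all give nonzero remainder).
No irreducible factor of degree ≤ 2 exists, so f is irreducible over GF(5).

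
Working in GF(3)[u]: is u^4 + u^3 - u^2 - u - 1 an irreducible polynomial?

Write h(u) = u^4 + u^3 - u^2 - u - 1.
Check for roots in GF(3): h(0) = 2; h(1) = 2; h(2) = 2.
No roots, so no linear factors.
Monic irreducibles of degree 2 over GF(3): u^2 + 1, u^2 + u - 1, u^2 - u - 1.
None of them divide h (all give nonzero remainder).
No irreducible factor of degree ≤ 2 exists, so h is irreducible over GF(3).

Yes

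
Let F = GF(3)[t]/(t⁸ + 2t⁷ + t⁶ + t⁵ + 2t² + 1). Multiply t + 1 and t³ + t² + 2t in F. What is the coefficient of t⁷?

Multiply in GF(3)[t]: (t + 1)·(t³ + t² + 2t) = t⁴ + 2t³ + 2t.
Reduced: t⁴ + 2t³ + 2t.

0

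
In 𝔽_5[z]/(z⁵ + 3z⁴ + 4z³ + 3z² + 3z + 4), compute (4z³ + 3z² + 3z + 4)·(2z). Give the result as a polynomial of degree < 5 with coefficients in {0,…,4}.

Multiply in 𝔽_5[z]: (4z³ + 3z² + 3z + 4)·(2z) = 3z⁴ + z³ + z² + 3z.
Reduced: 3z⁴ + z³ + z² + 3z.

3z^4 + z^3 + z^2 + 3z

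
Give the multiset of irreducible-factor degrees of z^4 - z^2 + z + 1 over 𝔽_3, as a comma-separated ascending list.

Write h(z) = z^4 - z^2 + z + 1.
Roots in 𝔽_3: h(0) = 1; h(1) = 2; h(2) = 0 → root.
Linear factors from roots: (z + 1).
Complete factorization: h(z) = (z + 1)·(z^3 - z^2 + 1).
Factor degrees with multiplicity: 1 + 3 = 4.

1, 3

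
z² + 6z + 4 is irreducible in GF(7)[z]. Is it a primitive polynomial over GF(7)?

No

Write f(z) = z² + 6z + 4.
|GF(7^2)^×| = 7^2 − 1 = 48. Prime factorization: 48 = 2^4·3.
f is primitive ⇔ z has order 48 in GF(7)[z]/(f), i.e. z^(48/q) ≠ 1 for each prime q | 48.
z^(24) mod f = 1
z^(16) mod f = 2.
Since z^(24) = 1, the order of z divides 24 < 48; not primitive.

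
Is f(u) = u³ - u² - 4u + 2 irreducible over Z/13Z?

Yes

Check each element of Z/13Z for a root: f(0)=2, f(1)=11, f(2)=11, f(3)=8, f(4)=8, f(5)=4, f(6)=2, f(7)=8, f(8)=2, f(9)=3, f(10)=4, f(11)=11, f(12)=4.
No roots. A degree-3 polynomial over a field with no linear factor is irreducible.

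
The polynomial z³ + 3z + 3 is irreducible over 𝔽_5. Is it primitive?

Write f(z) = z³ + 3z + 3.
|GF(5^3)^×| = 5^3 − 1 = 124. Prime factorization: 124 = 2^2·31.
f is primitive ⇔ z has order 124 in GF(5)[z]/(f), i.e. z^(124/q) ≠ 1 for each prime q | 124.
z^(62) mod f = 4.
z^(4) mod f = 2z² + 2z.
None equal 1, so z has full order 124; f is primitive.

Yes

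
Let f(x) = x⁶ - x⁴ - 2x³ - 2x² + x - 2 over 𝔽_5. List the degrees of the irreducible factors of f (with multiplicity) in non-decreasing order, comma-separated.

1, 2, 3

Roots in 𝔽_5: f(0) = 3; f(1) = 0 → root; f(2) = 4; f(3) = 2; f(4) = 2.
Linear factors from roots: (x - 1).
Complete factorization: f(x) = (x - 1)·(x² + 2)·(x³ + x² - 2x + 1).
Factor degrees with multiplicity: 1 + 2 + 3 = 6.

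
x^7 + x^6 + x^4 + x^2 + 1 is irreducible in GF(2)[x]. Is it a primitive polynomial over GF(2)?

Write f(x) = x^7 + x^6 + x^4 + x^2 + 1.
|GF(2^7)^×| = 2^7 − 1 = 127. Prime factorization: 127 = 127.
f is primitive ⇔ x has order 127 in GF(2)[x]/(f), i.e. x^(127/q) ≠ 1 for each prime q | 127.
x^(1) mod f = x.
None equal 1, so x has full order 127; f is primitive.

Yes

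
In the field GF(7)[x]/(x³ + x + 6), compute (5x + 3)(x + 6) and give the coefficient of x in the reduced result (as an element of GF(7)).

Multiply in GF(7)[x]: (5x + 3)·(x + 6) = 5x² + 5x + 4.
Reduced: 5x² + 5x + 4.

5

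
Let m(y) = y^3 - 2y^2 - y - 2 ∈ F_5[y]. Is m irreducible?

Check for roots in F_5: m(0) = 3; m(1) = 1; m(2) = 1; m(3) = 4; m(4) = 1.
No roots. A degree-3 polynomial over a field with no linear factor is irreducible.

Yes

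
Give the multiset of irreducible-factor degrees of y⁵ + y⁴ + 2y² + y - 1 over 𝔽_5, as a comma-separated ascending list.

1, 4

Write f(y) = y⁵ + y⁴ + 2y² + y - 1.
Roots in 𝔽_5: f(0) = 4; f(1) = 4; f(2) = 2; f(3) = 4; f(4) = 0 → root.
Linear factors from roots: (y + 1).
Complete factorization: f(y) = (y + 1)·(y⁴ + 2y - 1).
Factor degrees with multiplicity: 1 + 4 = 5.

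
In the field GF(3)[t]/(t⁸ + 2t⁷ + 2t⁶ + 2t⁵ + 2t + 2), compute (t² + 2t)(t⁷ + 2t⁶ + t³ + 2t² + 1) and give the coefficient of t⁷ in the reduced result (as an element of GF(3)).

1

Multiply in GF(3)[t]: (t² + 2t)·(t⁷ + 2t⁶ + t³ + 2t² + 1) = t⁹ + t⁸ + t⁷ + t⁵ + t⁴ + t³ + t² + 2t.
Reduce using t⁸ ≡ t⁷ + t⁶ + t⁵ + t + 1 (mod t⁸ + 2t⁷ + 2t⁶ + 2t⁵ + 2t + 2).
Reduced: t⁷ + t⁴ + t³ + 2t² + 2t + 2.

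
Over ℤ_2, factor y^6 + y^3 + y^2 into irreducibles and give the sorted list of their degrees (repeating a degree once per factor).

1, 1, 4

Write h(y) = y^6 + y^3 + y^2.
Roots in ℤ_2: h(0) = 0 → root; h(1) = 1.
Linear factors from roots: (y).
Complete factorization: h(y) = (y)^2·(y^4 + y + 1).
Factor degrees with multiplicity: 1 + 1 + 4 = 6.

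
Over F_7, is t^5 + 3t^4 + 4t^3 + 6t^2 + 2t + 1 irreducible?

Write h(t) = t^5 + 3t^4 + 4t^3 + 6t^2 + 2t + 1.
Check for roots in F_7: h(0) = 1; h(1) = 3; h(2) = 1; h(3) = 4; h(4) = 4; h(5) = 5; h(6) = 3.
No roots, so no linear factors.
Degree-2 irreducible divisors: test the 21 monic irreducibles of degree 2 over GF(7).
None of them divide h (all give nonzero remainder).
No irreducible factor of degree ≤ 2 exists, so h is irreducible over GF(7).

Yes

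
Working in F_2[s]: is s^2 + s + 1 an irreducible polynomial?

Write f(s) = s^2 + s + 1.
Check for roots in F_2: f(0) = 1; f(1) = 1.
No roots. A degree-2 polynomial over a field with no linear factor is irreducible.

Yes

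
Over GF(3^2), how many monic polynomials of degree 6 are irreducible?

The number of monic irreducibles of degree 6 over GF(9) is (1/6)·Σ_{d∣6} μ(6/d) 9^d.
Divisors of 6: 1, 2, 3, 6; μ(6/d) for each: 1, -1, -1, 1.
Σ = 9^1 − 9^2 − 9^3 + 9^6 = 530640.
N = 530640/6 = 88440.

88440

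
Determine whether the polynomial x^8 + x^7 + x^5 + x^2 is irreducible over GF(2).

No

Write m(x) = x^8 + x^7 + x^5 + x^2.
Check for roots in GF(2): m(0) = 0 → root; m(1) = 0 → root.
m(0) = 0, so (x) divides m(x); m is reducible.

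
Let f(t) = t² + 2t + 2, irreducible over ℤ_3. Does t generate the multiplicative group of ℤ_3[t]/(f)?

Yes

|GF(3^2)^×| = 3^2 − 1 = 8. Prime factorization: 8 = 2^3.
f is primitive ⇔ t has order 8 in GF(3)[t]/(f), i.e. t^(8/q) ≠ 1 for each prime q | 8.
t^(4) mod f = 2.
None equal 1, so t has full order 8; f is primitive.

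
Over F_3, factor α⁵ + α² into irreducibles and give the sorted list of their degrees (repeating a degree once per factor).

Write h(α) = α⁵ + α².
Roots in F_3: h(0) = 0 → root; h(1) = 2; h(2) = 0 → root.
Linear factors from roots: (α), (α + 1).
Complete factorization: h(α) = (α)^2·(α + 1)^3.
Factor degrees with multiplicity: 1 + 1 + 1 + 1 + 1 = 5.

1, 1, 1, 1, 1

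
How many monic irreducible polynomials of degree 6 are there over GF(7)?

x^(7^6) − x is the product of all monic irreducibles of degree dividing 6; Möbius inversion gives N = (1/6) Σ μ(6/d)·7^d.
Divisors of 6: 1, 2, 3, 6; μ(6/d) for each: 1, -1, -1, 1.
Σ = 7^1 − 7^2 − 7^3 + 7^6 = 117264.
N = 117264/6 = 19544.

19544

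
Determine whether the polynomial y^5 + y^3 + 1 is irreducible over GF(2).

Yes

Write P(y) = y^5 + y^3 + 1.
Check for roots in GF(2): P(0) = 1; P(1) = 1.
No roots, so no linear factors.
Monic irreducibles of degree 2 over GF(2): y^2 + y + 1.
None of them divide P (all give nonzero remainder).
No irreducible factor of degree ≤ 2 exists, so P is irreducible over GF(2).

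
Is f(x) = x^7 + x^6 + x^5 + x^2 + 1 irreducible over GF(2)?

Check for roots in GF(2): f(0) = 1; f(1) = 1.
No roots, so no linear factors.
Monic irreducibles of degree 2 over GF(2): x^2 + x + 1.
None of them divide f (all give nonzero remainder).
Monic irreducibles of degree 3 over GF(2): x^3 + x + 1, x^3 + x^2 + 1.
None of them divide f (all give nonzero remainder).
No irreducible factor of degree ≤ 3 exists, so f is irreducible over GF(2).

Yes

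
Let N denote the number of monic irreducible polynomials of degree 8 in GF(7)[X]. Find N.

720300

The number of monic irreducibles of degree 8 over GF(7) is (1/8)·Σ_{d∣8} μ(8/d) 7^d.
Divisors of 8: 1, 2, 4, 8; μ(8/d) for each: 0, 0, -1, 1.
Σ = − 7^4 + 7^8 = 5762400.
N = 5762400/8 = 720300.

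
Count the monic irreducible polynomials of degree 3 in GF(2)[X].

x^(2^3) − x is the product of all monic irreducibles of degree dividing 3; Möbius inversion gives N = (1/3) Σ μ(3/d)·2^d.
Divisors of 3: 1, 3; μ(3/d) for each: -1, 1.
Σ = − 2^1 + 2^3 = 6.
N = 6/3 = 2.

2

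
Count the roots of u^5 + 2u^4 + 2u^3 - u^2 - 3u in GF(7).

Write f(u) = u^5 + 2u^4 + 2u^3 - u^2 - 3u.
Evaluate at each of the 7 elements of GF(7):
f(0) = 0 → root; f(1) = 1; f(2) = 0 → root; f(3) = 0 → root; f(4) = 5; f(5) = 0 → root; f(6) = 1.
Roots: {0, 2, 3, 5}.

4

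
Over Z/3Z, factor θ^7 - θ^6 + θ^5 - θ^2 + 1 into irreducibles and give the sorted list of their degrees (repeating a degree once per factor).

1, 2, 2, 2

Write g(θ) = θ^7 - θ^6 + θ^5 - θ^2 + 1.
Roots in Z/3Z: g(0) = 1; g(1) = 1; g(2) = 0 → root.
Linear factors from roots: (θ + 1).
Complete factorization: g(θ) = (θ + 1)·(θ^2 + 1)·(θ^2 - θ - 1)^2.
Factor degrees with multiplicity: 1 + 2 + 2 + 2 = 7.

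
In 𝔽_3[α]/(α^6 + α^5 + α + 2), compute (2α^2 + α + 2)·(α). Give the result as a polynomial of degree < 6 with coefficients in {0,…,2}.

2α^3 + α^2 + 2α

Multiply in 𝔽_3[α]: (2α^2 + α + 2)·(α) = 2α^3 + α^2 + 2α.
Reduced: 2α^3 + α^2 + 2α.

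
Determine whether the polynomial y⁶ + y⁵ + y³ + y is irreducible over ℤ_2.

Write g(y) = y⁶ + y⁵ + y³ + y.
Check for roots in ℤ_2: g(0) = 0 → root; g(1) = 0 → root.
g(0) = 0, so (y) divides g(y); g is reducible.

No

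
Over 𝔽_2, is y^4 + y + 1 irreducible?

Write g(y) = y^4 + y + 1.
Check for roots in 𝔽_2: g(0) = 1; g(1) = 1.
No roots, so no linear factors.
Monic irreducibles of degree 2 over GF(2): y^2 + y + 1.
None of them divide g (all give nonzero remainder).
No irreducible factor of degree ≤ 2 exists, so g is irreducible over GF(2).

Yes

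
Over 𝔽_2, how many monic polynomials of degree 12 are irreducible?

Gauss's count: N_{2}(12) = (1/12) Σ_{d|12} μ(12/d)·2^d.
Divisors of 12: 1, 2, 3, 4, 6, 12; μ(12/d) for each: 0, 1, 0, -1, -1, 1.
Σ = 2^2 − 2^4 − 2^6 + 2^12 = 4020.
N = 4020/12 = 335.

335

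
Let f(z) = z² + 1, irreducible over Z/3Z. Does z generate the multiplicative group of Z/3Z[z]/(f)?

|GF(3^2)^×| = 3^2 − 1 = 8. Prime factorization: 8 = 2^3.
f is primitive ⇔ z has order 8 in GF(3)[z]/(f), i.e. z^(8/q) ≠ 1 for each prime q | 8.
z^(4) mod f = 1
Since z^(4) = 1, the order of z divides 4 < 8; not primitive.

No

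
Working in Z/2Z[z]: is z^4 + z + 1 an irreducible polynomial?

Yes

Write P(z) = z^4 + z + 1.
Check for roots in Z/2Z: P(0) = 1; P(1) = 1.
No roots, so no linear factors.
Monic irreducibles of degree 2 over GF(2): z^2 + z + 1.
None of them divide P (all give nonzero remainder).
No irreducible factor of degree ≤ 2 exists, so P is irreducible over GF(2).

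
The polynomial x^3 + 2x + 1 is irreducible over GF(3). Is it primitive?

Write f(x) = x^3 + 2x + 1.
|GF(3^3)^×| = 3^3 − 1 = 26. Prime factorization: 26 = 2·13.
f is primitive ⇔ x has order 26 in GF(3)[x]/(f), i.e. x^(26/q) ≠ 1 for each prime q | 26.
x^(13) mod f = 2.
x^(2) mod f = x^2.
None equal 1, so x has full order 26; f is primitive.

Yes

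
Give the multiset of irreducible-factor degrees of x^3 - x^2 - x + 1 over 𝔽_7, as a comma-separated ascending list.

1, 1, 1

Write f(x) = x^3 - x^2 - x + 1.
Linear factors from roots: (x - 1), (x + 1).
Complete factorization: f(x) = (x + 1)·(x - 1)^2.
Factor degrees with multiplicity: 1 + 1 + 1 = 3.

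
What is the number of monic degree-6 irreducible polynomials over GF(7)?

By the necklace-counting formula, N_7(6) = (1/6) Σ_{d|6} μ(6/d)·7^d.
Divisors of 6: 1, 2, 3, 6; μ(6/d) for each: 1, -1, -1, 1.
Σ = 7^1 − 7^2 − 7^3 + 7^6 = 117264.
N = 117264/6 = 19544.

19544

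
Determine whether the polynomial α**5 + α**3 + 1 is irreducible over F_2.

Write f(α) = α**5 + α**3 + 1.
Check for roots in F_2: f(0) = 1; f(1) = 1.
No roots, so no linear factors.
Monic irreducibles of degree 2 over GF(2): α**2 + α + 1.
None of them divide f (all give nonzero remainder).
No irreducible factor of degree ≤ 2 exists, so f is irreducible over GF(2).

Yes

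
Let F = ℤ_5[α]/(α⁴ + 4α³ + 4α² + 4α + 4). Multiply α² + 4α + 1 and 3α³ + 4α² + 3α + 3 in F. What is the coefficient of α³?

Multiply in ℤ_5[α]: (α² + 4α + 1)·(3α³ + 4α² + 3α + 3) = 3α⁵ + α⁴ + 2α³ + 4α² + 3.
Reduce using α⁴ ≡ α³ + α² + α + 1 (mod α⁴ + 4α³ + 4α² + 4α + 4).
Reduced: 4α³ + α² + 2α + 2.

4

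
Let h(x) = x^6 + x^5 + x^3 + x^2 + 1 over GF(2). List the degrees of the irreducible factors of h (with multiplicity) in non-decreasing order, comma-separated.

6

Roots in GF(2): h(0) = 1; h(1) = 1.
Complete factorization: h(x) = (x^6 + x^5 + x^3 + x^2 + 1).
Factor degrees with multiplicity: 6 = 6.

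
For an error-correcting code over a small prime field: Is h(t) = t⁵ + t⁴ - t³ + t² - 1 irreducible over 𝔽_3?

Check for roots in 𝔽_3: h(0) = 2; h(1) = 1; h(2) = 1.
No roots, so no linear factors.
Monic irreducibles of degree 2 over GF(3): t² + 1, t² + t - 1, t² - t - 1.
None of them divide h (all give nonzero remainder).
No irreducible factor of degree ≤ 2 exists, so h is irreducible over GF(3).

Yes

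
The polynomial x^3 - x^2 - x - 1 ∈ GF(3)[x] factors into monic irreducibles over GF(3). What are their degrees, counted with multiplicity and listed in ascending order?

3

Write f(x) = x^3 - x^2 - x - 1.
Roots in GF(3): f(0) = 2; f(1) = 1; f(2) = 1.
Complete factorization: f(x) = (x^3 - x^2 - x - 1).
Factor degrees with multiplicity: 3 = 3.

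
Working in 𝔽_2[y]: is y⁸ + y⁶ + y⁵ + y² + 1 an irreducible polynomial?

Write f(y) = y⁸ + y⁶ + y⁵ + y² + 1.
Check for roots in 𝔽_2: f(0) = 1; f(1) = 1.
No roots, so no linear factors.
Monic irreducibles of degree 2 over GF(2): y² + y + 1.
None of them divide f (all give nonzero remainder).
Monic irreducibles of degree 3 over GF(2): y³ + y + 1, y³ + y² + 1.
None of them divide f (all give nonzero remainder).
Monic irreducibles of degree 4 over GF(2): y⁴ + y + 1, y⁴ + y³ + 1, y⁴ + y³ + y² + y + 1.
None of them divide f (all give nonzero remainder).
No irreducible factor of degree ≤ 4 exists, so f is irreducible over GF(2).

Yes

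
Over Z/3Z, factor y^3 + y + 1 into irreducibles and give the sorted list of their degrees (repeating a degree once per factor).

Write g(y) = y^3 + y + 1.
Roots in Z/3Z: g(0) = 1; g(1) = 0 → root; g(2) = 2.
Linear factors from roots: (y + 2).
Complete factorization: g(y) = (y + 2)·(y^2 + y + 2).
Factor degrees with multiplicity: 1 + 2 = 3.

1, 2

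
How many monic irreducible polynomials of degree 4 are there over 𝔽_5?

By the necklace-counting formula, N_5(4) = (1/4) Σ_{d|4} μ(4/d)·5^d.
Divisors of 4: 1, 2, 4; μ(4/d) for each: 0, -1, 1.
Σ = − 5^2 + 5^4 = 600.
N = 600/4 = 150.

150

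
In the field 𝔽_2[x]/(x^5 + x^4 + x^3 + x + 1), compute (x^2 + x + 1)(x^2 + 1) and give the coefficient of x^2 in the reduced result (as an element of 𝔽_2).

Multiply in 𝔽_2[x]: (x^2 + x + 1)·(x^2 + 1) = x^4 + x^3 + x + 1.
Reduced: x^4 + x^3 + x + 1.

0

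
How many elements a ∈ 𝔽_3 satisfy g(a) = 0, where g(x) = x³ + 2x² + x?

Evaluate at each of the 3 elements of 𝔽_3:
g(0) = 0 → root; g(1) = 1; g(2) = 0 → root.
Roots: {0, 2}.

2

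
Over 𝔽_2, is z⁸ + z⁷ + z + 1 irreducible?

No

Write m(z) = z⁸ + z⁷ + z + 1.
Check for roots in 𝔽_2: m(0) = 1; m(1) = 0 → root.
m(1) = 0, so (z − 1) divides m(z); m is reducible.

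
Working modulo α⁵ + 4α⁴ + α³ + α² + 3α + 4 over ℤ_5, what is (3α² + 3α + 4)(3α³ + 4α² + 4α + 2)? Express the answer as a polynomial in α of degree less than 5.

Multiply in ℤ_5[α]: (3α² + 3α + 4)·(3α³ + 4α² + 4α + 2) = 4α⁵ + α⁴ + α³ + 4α² + 2α + 3.
Reduce using α⁵ ≡ α⁴ + 4α³ + 4α² + 2α + 1 (mod α⁵ + 4α⁴ + α³ + α² + 3α + 4).
Reduced: 2α³ + 2.

2α^3 + 2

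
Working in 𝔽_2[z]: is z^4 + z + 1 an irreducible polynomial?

Write f(z) = z^4 + z + 1.
Check for roots in 𝔽_2: f(0) = 1; f(1) = 1.
No roots, so no linear factors.
Monic irreducibles of degree 2 over GF(2): z^2 + z + 1.
None of them divide f (all give nonzero remainder).
No irreducible factor of degree ≤ 2 exists, so f is irreducible over GF(2).

Yes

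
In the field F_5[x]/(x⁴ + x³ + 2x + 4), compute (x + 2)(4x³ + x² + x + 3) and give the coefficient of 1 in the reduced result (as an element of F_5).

0

Multiply in F_5[x]: (x + 2)·(4x³ + x² + x + 3) = 4x⁴ + 4x³ + 3x² + 1.
Reduce using x⁴ ≡ 4x³ + 3x + 1 (mod x⁴ + x³ + 2x + 4).
Reduced: 3x² + 2x.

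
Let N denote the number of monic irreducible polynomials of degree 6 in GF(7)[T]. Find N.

19544

Gauss's count: N_{7}(6) = (1/6) Σ_{d|6} μ(6/d)·7^d.
Divisors of 6: 1, 2, 3, 6; μ(6/d) for each: 1, -1, -1, 1.
Σ = 7^1 − 7^2 − 7^3 + 7^6 = 117264.
N = 117264/6 = 19544.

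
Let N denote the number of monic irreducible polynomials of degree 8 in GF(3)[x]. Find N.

810

By the necklace-counting formula, N_3(8) = (1/8) Σ_{d|8} μ(8/d)·3^d.
Divisors of 8: 1, 2, 4, 8; μ(8/d) for each: 0, 0, -1, 1.
Σ = − 3^4 + 3^8 = 6480.
N = 6480/8 = 810.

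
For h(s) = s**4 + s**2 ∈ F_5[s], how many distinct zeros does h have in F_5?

3

Evaluate at each of the 5 elements of F_5:
h(0) = 0 → root; h(1) = 2; h(2) = 0 → root; h(3) = 0 → root; h(4) = 2.
Roots: {0, 2, 3}.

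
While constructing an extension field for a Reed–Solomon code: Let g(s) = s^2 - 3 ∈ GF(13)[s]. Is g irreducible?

No

Check each element of GF(13) for a root: g(0)=10, g(1)=11, g(2)=1, g(3)=6, g(4)=0, g(5)=9, g(6)=7, g(7)=7, g(8)=9, g(9)=0, g(10)=6, g(11)=1, g(12)=11.
g(4) = 0, so (s − 4) divides g(s); g is reducible.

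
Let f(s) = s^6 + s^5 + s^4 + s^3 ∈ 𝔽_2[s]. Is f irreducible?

Check for roots in 𝔽_2: f(0) = 0 → root; f(1) = 0 → root.
f(0) = 0, so (s) divides f(s); f is reducible.

No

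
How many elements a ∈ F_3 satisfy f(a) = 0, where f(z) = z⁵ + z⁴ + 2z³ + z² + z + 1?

0

Evaluate at each of the 3 elements of F_3:
f(0) = 1; f(1) = 1; f(2) = 2.
No element is a root.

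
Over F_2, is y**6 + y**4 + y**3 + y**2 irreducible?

Write h(y) = y**6 + y**4 + y**3 + y**2.
Check for roots in F_2: h(0) = 0 → root; h(1) = 0 → root.
h(0) = 0, so (y) divides h(y); h is reducible.

No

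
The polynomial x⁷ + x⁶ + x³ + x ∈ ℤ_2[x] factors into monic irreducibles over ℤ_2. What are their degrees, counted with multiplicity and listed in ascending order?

1, 1, 2, 3

Write f(x) = x⁷ + x⁶ + x³ + x.
Roots in ℤ_2: f(0) = 0 → root; f(1) = 0 → root.
Linear factors from roots: (x), (x + 1).
Complete factorization: f(x) = (x)·(x + 1)·(x² + x + 1)·(x³ + x² + 1).
Factor degrees with multiplicity: 1 + 1 + 2 + 3 = 7.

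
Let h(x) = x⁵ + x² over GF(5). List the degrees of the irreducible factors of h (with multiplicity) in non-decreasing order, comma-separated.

1, 1, 1, 2

Roots in GF(5): h(0) = 0 → root; h(1) = 2; h(2) = 1; h(3) = 2; h(4) = 0 → root.
Linear factors from roots: (x), (x + 1).
Complete factorization: h(x) = (x + 1)·(x)^2·(x² + 4x + 1).
Factor degrees with multiplicity: 1 + 1 + 1 + 2 = 5.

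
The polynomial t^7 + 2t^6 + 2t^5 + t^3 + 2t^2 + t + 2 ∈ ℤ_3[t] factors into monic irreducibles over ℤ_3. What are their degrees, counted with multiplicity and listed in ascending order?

7

Write g(t) = t^7 + 2t^6 + 2t^5 + t^3 + 2t^2 + t + 2.
Roots in ℤ_3: g(0) = 2; g(1) = 2; g(2) = 1.
Complete factorization: g(t) = (t^7 + 2t^6 + 2t^5 + t^3 + 2t^2 + t + 2).
Factor degrees with multiplicity: 7 = 7.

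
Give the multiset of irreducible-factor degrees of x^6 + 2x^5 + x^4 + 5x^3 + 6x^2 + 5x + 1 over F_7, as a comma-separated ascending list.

Write h(x) = x^6 + 2x^5 + x^4 + 5x^3 + 6x^2 + 5x + 1.
Linear factors from roots: (x + 6).
Complete factorization: h(x) = (x + 6)·(x^2 + 5x + 3)·(x^3 + 5x^2 + 4x + 2).
Factor degrees with multiplicity: 1 + 2 + 3 = 6.

1, 2, 3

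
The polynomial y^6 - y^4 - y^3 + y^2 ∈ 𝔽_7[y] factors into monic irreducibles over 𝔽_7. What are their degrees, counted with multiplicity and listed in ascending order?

1, 1, 1, 1, 2

Write h(y) = y^6 - y^4 - y^3 + y^2.
Linear factors from roots: (y), (y - 1), (y - 3).
Complete factorization: h(y) = (y - 3)·(y - 1)·(y)^2·(y^2 - 3y - 2).
Factor degrees with multiplicity: 1 + 1 + 1 + 1 + 2 = 6.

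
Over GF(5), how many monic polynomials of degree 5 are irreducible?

624

Gauss's count: N_{5}(5) = (1/5) Σ_{d|5} μ(5/d)·5^d.
Divisors of 5: 1, 5; μ(5/d) for each: -1, 1.
Σ = − 5^1 + 5^5 = 3120.
N = 3120/5 = 624.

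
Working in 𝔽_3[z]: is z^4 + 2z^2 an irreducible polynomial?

Write g(z) = z^4 + 2z^2.
Check for roots in 𝔽_3: g(0) = 0 → root; g(1) = 0 → root; g(2) = 0 → root.
g(0) = 0, so (z) divides g(z); g is reducible.

No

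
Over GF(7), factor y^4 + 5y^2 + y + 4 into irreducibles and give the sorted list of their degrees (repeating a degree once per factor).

1, 1, 2

Write h(y) = y^4 + 5y^2 + y + 4.
Linear factors from roots: (y + 5), (y + 4).
Complete factorization: h(y) = (y + 4)·(y + 5)·(y^2 + 5y + 3).
Factor degrees with multiplicity: 1 + 1 + 2 = 4.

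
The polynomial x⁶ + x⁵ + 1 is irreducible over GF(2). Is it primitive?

Yes

Write f(x) = x⁶ + x⁵ + 1.
|GF(2^6)^×| = 2^6 − 1 = 63. Prime factorization: 63 = 3^2·7.
f is primitive ⇔ x has order 63 in GF(2)[x]/(f), i.e. x^(63/q) ≠ 1 for each prime q | 63.
x^(21) mod f = x⁵ + x⁴ + x³ + 1.
x^(9) mod f = x⁵ + x³ + x² + x + 1.
None equal 1, so x has full order 63; f is primitive.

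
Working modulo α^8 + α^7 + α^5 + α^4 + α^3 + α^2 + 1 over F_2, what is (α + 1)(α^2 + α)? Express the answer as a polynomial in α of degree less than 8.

Multiply in F_2[α]: (α + 1)·(α^2 + α) = α^3 + α.
Reduced: α^3 + α.

α^3 + α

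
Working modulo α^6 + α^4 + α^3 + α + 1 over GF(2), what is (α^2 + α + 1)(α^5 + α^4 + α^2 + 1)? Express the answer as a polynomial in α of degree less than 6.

Multiply in GF(2)[α]: (α^2 + α + 1)·(α^5 + α^4 + α^2 + 1) = α^7 + α^3 + α + 1.
Reduce using α^6 ≡ α^4 + α^3 + α + 1 (mod α^6 + α^4 + α^3 + α + 1).
Reduced: α^5 + α^4 + α^3 + α^2 + 1.

α^5 + α^4 + α^3 + α^2 + 1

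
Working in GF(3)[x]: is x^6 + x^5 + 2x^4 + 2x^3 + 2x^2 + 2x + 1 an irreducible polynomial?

Write f(x) = x^6 + x^5 + 2x^4 + 2x^3 + 2x^2 + 2x + 1.
Check for roots in GF(3): f(0) = 1; f(1) = 2; f(2) = 1.
No roots, so no linear factors.
Monic irreducibles of degree 2 over GF(3): x^2 + 1, x^2 + x + 2, x^2 + 2x + 2.
None of them divide f (all give nonzero remainder).
Degree-3 irreducible divisors: test the 8 monic irreducibles of degree 3 over GF(3).
None of them divide f (all give nonzero remainder).
No irreducible factor of degree ≤ 3 exists, so f is irreducible over GF(3).

Yes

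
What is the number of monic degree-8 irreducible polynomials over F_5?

Gauss's count: N_{5}(8) = (1/8) Σ_{d|8} μ(8/d)·5^d.
Divisors of 8: 1, 2, 4, 8; μ(8/d) for each: 0, 0, -1, 1.
Σ = − 5^4 + 5^8 = 390000.
N = 390000/8 = 48750.

48750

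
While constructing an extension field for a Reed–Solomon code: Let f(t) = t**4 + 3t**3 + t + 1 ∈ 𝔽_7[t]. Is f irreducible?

Yes

Check for roots in 𝔽_7: f(0) = 1; f(1) = 6; f(2) = 1; f(3) = 5; f(4) = 5; f(5) = 5; f(6) = 5.
No roots, so no linear factors.
Degree-2 irreducible divisors: test the 21 monic irreducibles of degree 2 over GF(7).
None of them divide f (all give nonzero remainder).
No irreducible factor of degree ≤ 2 exists, so f is irreducible over GF(7).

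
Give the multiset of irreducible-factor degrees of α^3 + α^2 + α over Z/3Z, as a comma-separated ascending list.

1, 1, 1

Write g(α) = α^3 + α^2 + α.
Roots in Z/3Z: g(0) = 0 → root; g(1) = 0 → root; g(2) = 2.
Linear factors from roots: (α), (α + 2).
Complete factorization: g(α) = (α)·(α + 2)^2.
Factor degrees with multiplicity: 1 + 1 + 1 = 3.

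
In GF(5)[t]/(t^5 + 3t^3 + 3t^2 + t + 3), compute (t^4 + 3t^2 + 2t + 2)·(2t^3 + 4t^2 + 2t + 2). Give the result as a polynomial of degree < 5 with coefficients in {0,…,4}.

Multiply in GF(5)[t]: (t^4 + 3t^2 + 2t + 2)·(2t^3 + 4t^2 + 2t + 2) = 2t^7 + 4t^6 + 3t^5 + 3t^4 + 3t^3 + 3t^2 + 3t + 4.
Reduce using t^5 ≡ 2t^3 + 2t^2 + 4t + 2 (mod t^5 + 3t^3 + 3t^2 + t + 3).
Reduced: 3t^3 + 2t^2 + 4t + 3.

3t^3 + 2t^2 + 4t + 3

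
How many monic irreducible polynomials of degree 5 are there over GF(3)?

By the necklace-counting formula, N_3(5) = (1/5) Σ_{d|5} μ(5/d)·3^d.
Divisors of 5: 1, 5; μ(5/d) for each: -1, 1.
Σ = − 3^1 + 3^5 = 240.
N = 240/5 = 48.

48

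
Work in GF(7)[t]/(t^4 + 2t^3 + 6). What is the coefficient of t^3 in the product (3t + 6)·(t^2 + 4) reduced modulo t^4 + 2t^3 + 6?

3

Multiply in GF(7)[t]: (3t + 6)·(t^2 + 4) = 3t^3 + 6t^2 + 5t + 3.
Reduced: 3t^3 + 6t^2 + 5t + 3.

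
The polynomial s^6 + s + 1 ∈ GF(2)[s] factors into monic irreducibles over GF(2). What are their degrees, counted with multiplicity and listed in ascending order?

Write h(s) = s^6 + s + 1.
Roots in GF(2): h(0) = 1; h(1) = 1.
Complete factorization: h(s) = (s^6 + s + 1).
Factor degrees with multiplicity: 6 = 6.

6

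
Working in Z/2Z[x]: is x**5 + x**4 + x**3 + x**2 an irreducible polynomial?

Write g(x) = x**5 + x**4 + x**3 + x**2.
Check for roots in Z/2Z: g(0) = 0 → root; g(1) = 0 → root.
g(0) = 0, so (x) divides g(x); g is reducible.

No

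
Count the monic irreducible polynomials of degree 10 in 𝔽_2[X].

99

By the necklace-counting formula, N_2(10) = (1/10) Σ_{d|10} μ(10/d)·2^d.
Divisors of 10: 1, 2, 5, 10; μ(10/d) for each: 1, -1, -1, 1.
Σ = 2^1 − 2^2 − 2^5 + 2^10 = 990.
N = 990/10 = 99.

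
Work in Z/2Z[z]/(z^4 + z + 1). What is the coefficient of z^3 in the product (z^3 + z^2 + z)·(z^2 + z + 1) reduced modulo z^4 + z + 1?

Multiply in Z/2Z[z]: (z^3 + z^2 + z)·(z^2 + z + 1) = z^5 + z^3 + z.
Reduce using z^4 ≡ z + 1 (mod z^4 + z + 1).
Reduced: z^3 + z^2.

1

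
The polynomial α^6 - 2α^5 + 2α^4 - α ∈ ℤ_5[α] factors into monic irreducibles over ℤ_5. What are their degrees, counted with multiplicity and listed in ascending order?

Write h(α) = α^6 - 2α^5 + 2α^4 - α.
Roots in ℤ_5: h(0) = 0 → root; h(1) = 0 → root; h(2) = 0 → root; h(3) = 2; h(4) = 1.
Linear factors from roots: (α), (α - 1), (α - 2).
Complete factorization: h(α) = (α)·(α - 1)·(α - 2)^2·(α^2 - 2α - 1).
Factor degrees with multiplicity: 1 + 1 + 1 + 1 + 2 = 6.

1, 1, 1, 1, 2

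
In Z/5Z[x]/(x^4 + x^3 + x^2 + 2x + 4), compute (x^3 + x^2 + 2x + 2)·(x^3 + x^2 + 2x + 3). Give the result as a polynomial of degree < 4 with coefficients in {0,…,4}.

Multiply in Z/5Z[x]: (x^3 + x^2 + 2x + 2)·(x^3 + x^2 + 2x + 3) = x^6 + 2x^5 + 4x^3 + 4x^2 + 1.
Reduce using x^4 ≡ 4x^3 + 4x^2 + 3x + 1 (mod x^4 + x^3 + x^2 + 2x + 4).
Reduced: 3x^3 + 4.

3x^3 + 4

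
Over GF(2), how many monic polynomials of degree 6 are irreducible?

9

Gauss's count: N_{2}(6) = (1/6) Σ_{d|6} μ(6/d)·2^d.
Divisors of 6: 1, 2, 3, 6; μ(6/d) for each: 1, -1, -1, 1.
Σ = 2^1 − 2^2 − 2^3 + 2^6 = 54.
N = 54/6 = 9.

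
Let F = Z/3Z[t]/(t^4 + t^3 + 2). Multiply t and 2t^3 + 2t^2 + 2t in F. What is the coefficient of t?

0

Multiply in Z/3Z[t]: (t)·(2t^3 + 2t^2 + 2t) = 2t^4 + 2t^3 + 2t^2.
Reduce using t^4 ≡ 2t^3 + 1 (mod t^4 + t^3 + 2).
Reduced: 2t^2 + 2.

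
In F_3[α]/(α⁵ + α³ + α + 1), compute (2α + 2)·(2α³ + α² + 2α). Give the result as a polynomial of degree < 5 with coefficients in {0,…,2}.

Multiply in F_3[α]: (2α + 2)·(2α³ + α² + 2α) = α⁴ + α.
Reduced: α⁴ + α.

α^4 + α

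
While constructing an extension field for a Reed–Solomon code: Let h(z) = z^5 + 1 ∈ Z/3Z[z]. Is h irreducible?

Check for roots in Z/3Z: h(0) = 1; h(1) = 2; h(2) = 0 → root.
h(2) = 0, so (z − 2) divides h(z); h is reducible.

No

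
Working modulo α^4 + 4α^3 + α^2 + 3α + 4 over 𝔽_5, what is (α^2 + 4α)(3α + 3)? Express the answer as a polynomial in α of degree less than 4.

3α^3 + 2α

Multiply in 𝔽_5[α]: (α^2 + 4α)·(3α + 3) = 3α^3 + 2α.
Reduced: 3α^3 + 2α.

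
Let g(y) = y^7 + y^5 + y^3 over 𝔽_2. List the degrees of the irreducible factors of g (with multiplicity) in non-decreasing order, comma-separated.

1, 1, 1, 2, 2

Roots in 𝔽_2: g(0) = 0 → root; g(1) = 1.
Linear factors from roots: (y).
Complete factorization: g(y) = (y)^3·(y^2 + y + 1)^2.
Factor degrees with multiplicity: 1 + 1 + 1 + 2 + 2 = 7.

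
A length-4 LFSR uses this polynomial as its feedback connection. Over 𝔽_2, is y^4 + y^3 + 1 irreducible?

Yes

Write m(y) = y^4 + y^3 + 1.
Check for roots in 𝔽_2: m(0) = 1; m(1) = 1.
No roots, so no linear factors.
Monic irreducibles of degree 2 over GF(2): y^2 + y + 1.
None of them divide m (all give nonzero remainder).
No irreducible factor of degree ≤ 2 exists, so m is irreducible over GF(2).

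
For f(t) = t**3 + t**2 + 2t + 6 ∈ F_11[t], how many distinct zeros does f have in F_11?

1

Evaluate at each of the 11 elements of F_11:
f(0) = 6; f(1) = 10; f(2) = 0 → root; f(3) = 4; f(4) = 6; f(5) = 1; f(6) = 6; f(7) = 5; f(8) = 4; f(9) = 9; f(10) = 4.
Roots: {2}.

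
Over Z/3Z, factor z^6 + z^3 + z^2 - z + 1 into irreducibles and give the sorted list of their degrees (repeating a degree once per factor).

1, 1, 1, 3

Write h(z) = z^6 + z^3 + z^2 - z + 1.
Roots in Z/3Z: h(0) = 1; h(1) = 0 → root; h(2) = 0 → root.
Linear factors from roots: (z - 1), (z + 1).
Complete factorization: h(z) = (z - 1)·(z + 1)^2·(z^3 - z^2 - z - 1).
Factor degrees with multiplicity: 1 + 1 + 1 + 3 = 6.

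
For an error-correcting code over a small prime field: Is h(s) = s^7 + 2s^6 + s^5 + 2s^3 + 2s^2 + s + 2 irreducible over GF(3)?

Check for roots in GF(3): h(0) = 2; h(1) = 2; h(2) = 1.
No roots, so no linear factors.
Monic irreducibles of degree 2 over GF(3): s^2 + 1, s^2 + s + 2, s^2 + 2s + 2.
None of them divide h (all give nonzero remainder).
Degree-3 irreducible divisors: test the 8 monic irreducibles of degree 3 over GF(3).
None of them divide h (all give nonzero remainder).
No irreducible factor of degree ≤ 3 exists, so h is irreducible over GF(3).

Yes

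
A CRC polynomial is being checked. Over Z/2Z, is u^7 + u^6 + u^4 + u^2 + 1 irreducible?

Yes

Write P(u) = u^7 + u^6 + u^4 + u^2 + 1.
Check for roots in Z/2Z: P(0) = 1; P(1) = 1.
No roots, so no linear factors.
Monic irreducibles of degree 2 over GF(2): u^2 + u + 1.
None of them divide P (all give nonzero remainder).
Monic irreducibles of degree 3 over GF(2): u^3 + u + 1, u^3 + u^2 + 1.
None of them divide P (all give nonzero remainder).
No irreducible factor of degree ≤ 3 exists, so P is irreducible over GF(2).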